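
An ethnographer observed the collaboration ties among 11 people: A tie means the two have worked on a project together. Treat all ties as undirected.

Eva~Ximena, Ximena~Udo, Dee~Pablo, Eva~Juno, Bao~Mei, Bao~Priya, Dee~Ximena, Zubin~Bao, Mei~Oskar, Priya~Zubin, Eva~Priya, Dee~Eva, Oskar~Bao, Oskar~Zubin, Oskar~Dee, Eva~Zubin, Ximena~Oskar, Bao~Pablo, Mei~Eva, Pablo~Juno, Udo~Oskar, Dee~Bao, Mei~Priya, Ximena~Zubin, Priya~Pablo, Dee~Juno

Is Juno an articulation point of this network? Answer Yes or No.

No

Even without Juno, every remaining node can still reach every other (the residual graph is connected), so Juno is not a cut vertex.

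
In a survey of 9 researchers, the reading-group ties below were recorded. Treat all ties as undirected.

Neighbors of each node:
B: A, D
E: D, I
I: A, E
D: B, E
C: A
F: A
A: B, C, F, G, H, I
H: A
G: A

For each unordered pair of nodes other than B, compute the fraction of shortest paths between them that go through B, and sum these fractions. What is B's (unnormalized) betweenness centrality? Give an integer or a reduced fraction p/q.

Pairs whose geodesics pass through B — G–D: 1; F–D: 1; H–D: 1; C–D: 1; D–A: 1.
All other pairs contribute 0.
Summing the contributions gives betweenness(B) = 5.

5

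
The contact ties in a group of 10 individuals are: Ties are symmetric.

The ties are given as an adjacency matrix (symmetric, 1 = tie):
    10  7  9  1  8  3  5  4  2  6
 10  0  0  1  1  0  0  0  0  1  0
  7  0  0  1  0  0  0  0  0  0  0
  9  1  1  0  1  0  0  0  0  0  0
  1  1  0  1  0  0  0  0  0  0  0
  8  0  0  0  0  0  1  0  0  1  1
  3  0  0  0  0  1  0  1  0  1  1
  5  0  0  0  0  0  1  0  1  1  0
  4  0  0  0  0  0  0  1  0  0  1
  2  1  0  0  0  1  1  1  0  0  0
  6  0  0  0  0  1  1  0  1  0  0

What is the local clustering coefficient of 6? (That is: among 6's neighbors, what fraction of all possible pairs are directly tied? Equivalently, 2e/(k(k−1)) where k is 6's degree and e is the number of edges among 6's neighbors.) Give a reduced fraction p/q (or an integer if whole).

6's neighbors: 3, 4, and 8 (k = 3).
Possible neighbor pairs: C(3,2) = 3. Edges among them: 3–8 → e = 1.
Clustering(6) = 1/3.

1/3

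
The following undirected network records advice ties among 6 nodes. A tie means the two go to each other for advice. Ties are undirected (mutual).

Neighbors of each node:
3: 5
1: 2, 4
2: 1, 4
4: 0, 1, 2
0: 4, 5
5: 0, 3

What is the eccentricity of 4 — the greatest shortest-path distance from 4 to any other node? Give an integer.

Distances from 4: 0:1, 1:1, 2:1, 3:3, 5:2.
The largest is 3 (to 3), so the eccentricity of 4 is 3.

3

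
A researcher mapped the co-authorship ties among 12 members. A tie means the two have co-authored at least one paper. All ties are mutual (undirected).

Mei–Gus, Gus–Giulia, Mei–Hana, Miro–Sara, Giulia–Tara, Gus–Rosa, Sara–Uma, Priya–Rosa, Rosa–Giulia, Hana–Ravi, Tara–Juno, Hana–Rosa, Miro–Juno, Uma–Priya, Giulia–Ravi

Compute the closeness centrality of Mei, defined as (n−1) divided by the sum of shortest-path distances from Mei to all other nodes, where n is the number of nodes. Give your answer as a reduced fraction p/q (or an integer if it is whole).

11/32

Distances from Mei: Giulia:2, Gus:1, Hana:1, Juno:4, Miro:5, Priya:3, Ravi:2, Rosa:2, Sara:5, Tara:3, Uma:4. Sum = 32.
n = 12, so closeness = 11/32.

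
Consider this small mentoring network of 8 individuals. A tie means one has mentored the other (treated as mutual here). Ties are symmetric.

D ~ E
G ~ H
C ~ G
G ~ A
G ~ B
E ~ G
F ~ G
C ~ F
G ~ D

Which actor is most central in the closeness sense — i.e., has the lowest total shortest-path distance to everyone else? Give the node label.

Farness (sum of distances to all others) for each node — A:13, B:13, C:12, D:12, E:12, F:12, G:7, H:13.
The smallest farness is 7, for G, so G has the highest closeness.

G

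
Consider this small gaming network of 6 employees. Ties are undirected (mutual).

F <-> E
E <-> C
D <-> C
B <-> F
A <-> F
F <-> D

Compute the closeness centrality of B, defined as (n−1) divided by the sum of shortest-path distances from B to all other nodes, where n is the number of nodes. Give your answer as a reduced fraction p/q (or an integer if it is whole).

1/2

Distances from B: A:2, C:3, D:2, E:2, F:1. Sum = 10.
n = 6, so closeness = 5/10 = 1/2.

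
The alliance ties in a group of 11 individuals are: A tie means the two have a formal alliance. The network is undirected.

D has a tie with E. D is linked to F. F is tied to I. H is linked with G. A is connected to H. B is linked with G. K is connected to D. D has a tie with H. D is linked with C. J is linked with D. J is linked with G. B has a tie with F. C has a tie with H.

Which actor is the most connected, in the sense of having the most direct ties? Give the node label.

Degrees — A:1, B:2, C:2, D:6, E:1, F:3, G:3, H:4, I:1, J:2, K:1.
The maximum is 6, attained only by D.

D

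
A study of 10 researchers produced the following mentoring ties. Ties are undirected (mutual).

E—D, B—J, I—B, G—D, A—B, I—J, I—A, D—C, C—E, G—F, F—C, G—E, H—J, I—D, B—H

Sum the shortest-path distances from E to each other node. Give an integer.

Distances from E: A:3, B:3, C:1, D:1, F:2, G:1, H:4, I:2, J:3.
Sum = 3 + 3 + 1 + 1 + 2 + 1 + 4 + 2 + 3 = 20.

20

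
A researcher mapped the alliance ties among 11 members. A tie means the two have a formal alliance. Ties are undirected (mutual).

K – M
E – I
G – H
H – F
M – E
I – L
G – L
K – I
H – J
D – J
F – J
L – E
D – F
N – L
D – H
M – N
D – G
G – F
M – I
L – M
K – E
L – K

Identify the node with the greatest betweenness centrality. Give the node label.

Unnormalized betweenness of each node: D:7/3, E:0, F:7/3, G:24, H:7/3, I:0, J:0, K:0, L:53/2, M:3/2, N:0.
L has the largest value, 53/2, making it the main broker — the node through which the most shortest paths run.

L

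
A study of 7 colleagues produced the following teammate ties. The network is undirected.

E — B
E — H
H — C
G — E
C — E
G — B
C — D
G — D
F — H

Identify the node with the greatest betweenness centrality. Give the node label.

E

Unnormalized betweenness of each node: B:0, C:5/2, D:1/2, E:11/2, F:0, G:3/2, H:5.
E has the largest value, 11/2, making it the main broker — the node through which the most shortest paths run.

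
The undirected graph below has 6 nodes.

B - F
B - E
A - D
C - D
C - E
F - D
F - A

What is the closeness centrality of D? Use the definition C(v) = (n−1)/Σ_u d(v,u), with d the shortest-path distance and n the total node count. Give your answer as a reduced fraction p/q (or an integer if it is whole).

5/7

Distances from D: A:1, B:2, C:1, E:2, F:1. Sum = 7.
n = 6, so closeness = 5/7.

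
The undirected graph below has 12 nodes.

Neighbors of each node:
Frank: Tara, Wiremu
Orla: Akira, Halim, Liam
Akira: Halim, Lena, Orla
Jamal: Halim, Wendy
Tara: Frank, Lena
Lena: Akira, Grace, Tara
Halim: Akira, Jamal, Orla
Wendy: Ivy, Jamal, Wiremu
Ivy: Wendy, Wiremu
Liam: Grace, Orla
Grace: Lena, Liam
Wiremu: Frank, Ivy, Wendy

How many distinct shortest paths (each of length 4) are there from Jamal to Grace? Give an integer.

The shortest distance is 4. The length-4 paths are: Jamal–Halim–Akira–Lena–Grace; Jamal–Halim–Orla–Liam–Grace.
That gives 2 distinct shortest paths.

2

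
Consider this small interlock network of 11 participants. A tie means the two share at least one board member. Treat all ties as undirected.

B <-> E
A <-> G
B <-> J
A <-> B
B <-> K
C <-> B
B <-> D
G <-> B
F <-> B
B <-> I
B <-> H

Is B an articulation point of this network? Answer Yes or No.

Removing B leaves {H} with no path to {A and G}, so the network splits into 9 components. B is a cut vertex.

Yes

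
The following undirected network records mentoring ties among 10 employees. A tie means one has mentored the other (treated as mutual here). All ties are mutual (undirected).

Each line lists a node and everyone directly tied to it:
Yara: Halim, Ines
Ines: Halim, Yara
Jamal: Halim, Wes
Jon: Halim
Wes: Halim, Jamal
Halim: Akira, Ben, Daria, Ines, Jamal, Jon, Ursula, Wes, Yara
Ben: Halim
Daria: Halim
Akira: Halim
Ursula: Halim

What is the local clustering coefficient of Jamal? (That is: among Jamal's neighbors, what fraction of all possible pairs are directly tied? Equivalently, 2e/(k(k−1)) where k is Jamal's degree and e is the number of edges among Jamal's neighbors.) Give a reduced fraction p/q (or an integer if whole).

Jamal's neighbors: Halim and Wes (k = 2).
Possible neighbor pairs: C(2,2) = 1. Edges among them: Halim–Wes → e = 1.
Clustering(Jamal) = 1/1.

1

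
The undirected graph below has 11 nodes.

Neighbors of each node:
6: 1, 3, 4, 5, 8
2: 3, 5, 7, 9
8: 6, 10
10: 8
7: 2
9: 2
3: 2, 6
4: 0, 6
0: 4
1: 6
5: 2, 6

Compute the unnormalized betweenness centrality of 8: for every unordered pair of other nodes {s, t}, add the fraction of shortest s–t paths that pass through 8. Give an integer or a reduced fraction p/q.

9

Pairs whose geodesics pass through 8 — 9–10: 2/2; 3–10: 1; 10–1: 1; 10–6: 1; 10–7: 2/2; 10–0: 1; 10–5: 1; 10–2: 2/2; 10–4: 1.
All other pairs contribute 0.
Summing the contributions gives betweenness(8) = 9.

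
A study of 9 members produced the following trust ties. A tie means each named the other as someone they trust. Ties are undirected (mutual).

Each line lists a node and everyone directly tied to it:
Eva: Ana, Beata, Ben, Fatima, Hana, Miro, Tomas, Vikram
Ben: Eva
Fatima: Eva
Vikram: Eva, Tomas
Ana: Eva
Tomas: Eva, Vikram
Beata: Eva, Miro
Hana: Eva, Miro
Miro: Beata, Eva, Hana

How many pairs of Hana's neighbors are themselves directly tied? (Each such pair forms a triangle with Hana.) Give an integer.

Hana's neighbors: Eva and Miro.
Neighbor pairs that are themselves tied: Hana–Eva–Miro. Each forms one triangle with Hana, for 1 in total.

1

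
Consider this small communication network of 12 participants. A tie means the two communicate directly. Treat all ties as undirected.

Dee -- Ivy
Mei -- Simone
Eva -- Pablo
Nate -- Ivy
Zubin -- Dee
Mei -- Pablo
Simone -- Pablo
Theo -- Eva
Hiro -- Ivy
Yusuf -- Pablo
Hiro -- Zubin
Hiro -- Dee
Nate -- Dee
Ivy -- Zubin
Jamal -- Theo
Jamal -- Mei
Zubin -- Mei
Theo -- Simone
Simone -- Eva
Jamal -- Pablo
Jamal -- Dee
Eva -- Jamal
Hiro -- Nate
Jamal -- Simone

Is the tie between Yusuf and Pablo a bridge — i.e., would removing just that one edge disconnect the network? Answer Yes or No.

Without the Yusuf–Pablo edge there is no alternate route between Yusuf and Pablo, so the network disconnects. It is a bridge.

Yes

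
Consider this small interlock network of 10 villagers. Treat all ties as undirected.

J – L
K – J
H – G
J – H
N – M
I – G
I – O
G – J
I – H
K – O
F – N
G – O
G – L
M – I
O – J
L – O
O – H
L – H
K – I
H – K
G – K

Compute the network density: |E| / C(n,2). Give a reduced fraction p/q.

There are 21 edges and 10 nodes, so the maximum possible is C(10,2) = 45.
Density = 21/45 = 7/15.

7/15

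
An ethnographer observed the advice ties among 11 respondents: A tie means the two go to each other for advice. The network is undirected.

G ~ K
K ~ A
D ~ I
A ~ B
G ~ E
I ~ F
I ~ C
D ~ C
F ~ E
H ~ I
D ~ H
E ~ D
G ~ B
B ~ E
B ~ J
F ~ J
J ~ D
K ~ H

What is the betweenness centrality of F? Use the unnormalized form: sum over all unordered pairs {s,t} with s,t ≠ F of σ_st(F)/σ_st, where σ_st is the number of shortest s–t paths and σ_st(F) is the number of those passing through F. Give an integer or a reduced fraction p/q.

Pairs whose geodesics pass through F — E–J: 1/3; E–I: 1/2; B–I: 2/4; J–I: 1/2; G–I: 1/3.
All other pairs contribute 0.
Summing the contributions gives betweenness(F) = 13/6.

13/6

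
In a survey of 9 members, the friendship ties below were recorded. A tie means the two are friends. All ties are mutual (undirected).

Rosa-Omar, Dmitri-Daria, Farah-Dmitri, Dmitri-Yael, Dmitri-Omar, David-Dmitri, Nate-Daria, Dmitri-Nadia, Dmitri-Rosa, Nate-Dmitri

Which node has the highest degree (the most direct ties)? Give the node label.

Dmitri

Degrees — Daria:2, David:1, Dmitri:8, Farah:1, Nadia:1, Nate:2, Omar:2, Rosa:2, Yael:1.
The maximum is 8, attained only by Dmitri.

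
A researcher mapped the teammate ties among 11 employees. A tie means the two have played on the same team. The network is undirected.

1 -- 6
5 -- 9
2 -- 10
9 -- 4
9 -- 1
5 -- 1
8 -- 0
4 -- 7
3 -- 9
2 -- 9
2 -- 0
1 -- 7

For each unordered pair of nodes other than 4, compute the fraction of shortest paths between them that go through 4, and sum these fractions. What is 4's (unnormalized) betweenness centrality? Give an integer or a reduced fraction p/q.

Pairs whose geodesics pass through 4 — 7–8: 1/2; 7–10: 1/2; 7–0: 1/2; 7–9: 1/2; 7–3: 1/2; 7–2: 1/2.
All other pairs contribute 0.
Summing the contributions gives betweenness(4) = 3.

3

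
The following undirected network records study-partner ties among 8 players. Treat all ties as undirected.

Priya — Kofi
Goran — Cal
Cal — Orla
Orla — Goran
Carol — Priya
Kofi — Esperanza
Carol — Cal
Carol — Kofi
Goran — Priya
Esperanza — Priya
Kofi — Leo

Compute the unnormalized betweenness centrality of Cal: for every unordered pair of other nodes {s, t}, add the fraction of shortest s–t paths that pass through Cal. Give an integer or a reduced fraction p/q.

Pairs whose geodesics pass through Cal — Goran–Carol: 1/2; Orla–Carol: 1; Orla–Kofi: 1/2; Orla–Leo: 1/2.
All other pairs contribute 0.
Summing the contributions gives betweenness(Cal) = 5/2.

5/2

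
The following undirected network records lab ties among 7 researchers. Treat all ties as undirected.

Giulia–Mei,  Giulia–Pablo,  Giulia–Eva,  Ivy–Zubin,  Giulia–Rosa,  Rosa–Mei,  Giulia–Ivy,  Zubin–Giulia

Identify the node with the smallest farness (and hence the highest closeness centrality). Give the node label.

Giulia

Farness (sum of distances to all others) for each node — Eva:11, Giulia:6, Ivy:10, Mei:10, Pablo:11, Rosa:10, Zubin:10.
The smallest farness is 6, for Giulia, so Giulia has the highest closeness.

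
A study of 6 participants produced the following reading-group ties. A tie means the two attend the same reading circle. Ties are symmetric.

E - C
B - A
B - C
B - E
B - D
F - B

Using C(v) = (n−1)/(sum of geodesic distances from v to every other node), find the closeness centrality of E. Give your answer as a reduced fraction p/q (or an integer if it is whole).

Distances from E: A:2, B:1, C:1, D:2, F:2. Sum = 8.
n = 6, so closeness = 5/8.

5/8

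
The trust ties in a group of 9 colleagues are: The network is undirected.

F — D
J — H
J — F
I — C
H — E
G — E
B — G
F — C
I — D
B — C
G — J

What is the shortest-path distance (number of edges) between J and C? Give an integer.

One shortest route is J – F – C, which uses 2 edges, and J and C are not directly tied, so nothing shorter exists. So d(J,C) = 2.

2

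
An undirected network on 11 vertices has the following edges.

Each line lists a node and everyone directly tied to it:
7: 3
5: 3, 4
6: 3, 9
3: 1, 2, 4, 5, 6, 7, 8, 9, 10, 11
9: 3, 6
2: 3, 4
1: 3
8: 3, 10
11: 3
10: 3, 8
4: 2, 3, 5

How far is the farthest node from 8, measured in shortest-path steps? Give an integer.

2

Distances from 8: 1:2, 2:2, 3:1, 4:2, 5:2, 6:2, 7:2, 9:2, 10:1, 11:2.
The largest is 2 (to 7, 9, 6, 1, 4, 2, 11, and 5), so the eccentricity of 8 is 2.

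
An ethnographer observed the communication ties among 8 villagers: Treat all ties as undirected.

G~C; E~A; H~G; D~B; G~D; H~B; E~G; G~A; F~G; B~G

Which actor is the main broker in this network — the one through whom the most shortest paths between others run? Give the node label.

G

Unnormalized betweenness of each node: A:0, B:1/2, C:0, D:0, E:0, F:0, G:35/2, H:0.
G has the largest value, 35/2, making it the main broker — the node through which the most shortest paths run.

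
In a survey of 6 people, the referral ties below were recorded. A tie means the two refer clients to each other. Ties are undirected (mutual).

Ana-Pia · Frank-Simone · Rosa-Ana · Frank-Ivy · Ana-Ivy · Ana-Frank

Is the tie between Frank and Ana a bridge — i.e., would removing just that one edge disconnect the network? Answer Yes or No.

Even without that edge, Frank still reaches Ana via Frank – Ivy – Ana, so the network stays connected. Not a bridge.

No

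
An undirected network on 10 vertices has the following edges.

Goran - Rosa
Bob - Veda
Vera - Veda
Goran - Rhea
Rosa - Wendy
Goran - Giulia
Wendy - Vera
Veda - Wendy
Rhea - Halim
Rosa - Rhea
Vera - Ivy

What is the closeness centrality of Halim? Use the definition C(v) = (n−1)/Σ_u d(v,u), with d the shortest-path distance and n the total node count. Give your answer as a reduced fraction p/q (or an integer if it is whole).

Distances from Halim: Bob:5, Giulia:3, Goran:2, Ivy:5, Rhea:1, Rosa:2, Veda:4, Vera:4, Wendy:3. Sum = 29.
n = 10, so closeness = 9/29.

9/29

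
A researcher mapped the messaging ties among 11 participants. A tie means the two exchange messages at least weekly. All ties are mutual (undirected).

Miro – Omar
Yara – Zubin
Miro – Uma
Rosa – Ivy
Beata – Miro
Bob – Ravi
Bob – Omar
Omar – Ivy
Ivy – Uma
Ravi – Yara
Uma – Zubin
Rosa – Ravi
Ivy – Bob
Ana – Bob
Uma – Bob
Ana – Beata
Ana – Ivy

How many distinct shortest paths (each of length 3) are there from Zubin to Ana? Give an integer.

2

The shortest distance is 3. The length-3 paths are: Zubin–Uma–Bob–Ana; Zubin–Uma–Ivy–Ana.
That gives 2 distinct shortest paths.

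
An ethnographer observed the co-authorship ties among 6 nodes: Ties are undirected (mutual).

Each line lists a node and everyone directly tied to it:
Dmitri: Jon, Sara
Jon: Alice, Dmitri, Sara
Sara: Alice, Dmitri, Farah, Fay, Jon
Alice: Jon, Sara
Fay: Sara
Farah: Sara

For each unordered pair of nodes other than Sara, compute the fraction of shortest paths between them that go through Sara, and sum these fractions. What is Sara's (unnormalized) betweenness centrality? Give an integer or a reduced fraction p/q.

15/2

Pairs whose geodesics pass through Sara — Alice–Dmitri: 1/2; Alice–Farah: 1; Alice–Fay: 1; Dmitri–Farah: 1; Dmitri–Fay: 1; Farah–Fay: 1; Farah–Jon: 1; Fay–Jon: 1.
All other pairs contribute 0.
Summing the contributions gives betweenness(Sara) = 15/2.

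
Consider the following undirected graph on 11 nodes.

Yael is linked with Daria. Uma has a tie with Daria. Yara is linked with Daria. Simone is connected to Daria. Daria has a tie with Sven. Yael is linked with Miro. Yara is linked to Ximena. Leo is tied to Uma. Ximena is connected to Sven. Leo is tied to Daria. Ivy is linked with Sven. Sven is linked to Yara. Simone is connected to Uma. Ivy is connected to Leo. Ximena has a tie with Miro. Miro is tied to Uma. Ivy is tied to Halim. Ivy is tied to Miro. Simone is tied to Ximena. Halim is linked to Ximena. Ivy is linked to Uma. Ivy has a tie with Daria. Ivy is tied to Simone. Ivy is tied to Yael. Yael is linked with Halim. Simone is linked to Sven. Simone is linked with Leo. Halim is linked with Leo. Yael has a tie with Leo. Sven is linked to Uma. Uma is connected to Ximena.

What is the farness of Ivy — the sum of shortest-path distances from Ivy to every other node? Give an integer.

12

Distances from Ivy: Daria:1, Halim:1, Leo:1, Miro:1, Simone:1, Sven:1, Uma:1, Ximena:2, Yael:1, Yara:2.
Sum = 1 + 1 + 1 + 1 + 1 + 1 + 1 + 2 + 1 + 2 = 12.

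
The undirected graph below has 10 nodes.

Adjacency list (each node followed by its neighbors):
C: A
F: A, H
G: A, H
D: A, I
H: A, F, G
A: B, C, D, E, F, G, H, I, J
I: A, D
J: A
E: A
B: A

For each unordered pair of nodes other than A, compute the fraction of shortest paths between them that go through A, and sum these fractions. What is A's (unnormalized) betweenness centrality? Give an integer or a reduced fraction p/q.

Pairs whose geodesics pass through A — G–J: 1; G–I: 1; G–C: 1; G–E: 1; G–B: 1; G–F: 1/2; G–D: 1; J–I: 1; J–H: 1; J–C: 1; J–E: 1; J–B: 1; J–F: 1; J–D: 1 … (+19 more pairs).
All other pairs contribute 0.
Summing the contributions gives betweenness(A) = 65/2.

65/2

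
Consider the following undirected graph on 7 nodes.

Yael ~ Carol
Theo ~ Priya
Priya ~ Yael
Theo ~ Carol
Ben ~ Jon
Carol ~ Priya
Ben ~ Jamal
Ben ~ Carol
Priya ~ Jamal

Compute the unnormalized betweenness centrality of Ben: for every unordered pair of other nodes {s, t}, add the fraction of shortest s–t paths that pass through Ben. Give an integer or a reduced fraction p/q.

Pairs whose geodesics pass through Ben — Jamal–Jon: 1; Jamal–Carol: 1/2; Jon–Carol: 1; Jon–Priya: 2/2; Jon–Yael: 1; Jon–Theo: 1.
All other pairs contribute 0.
Summing the contributions gives betweenness(Ben) = 11/2.

11/2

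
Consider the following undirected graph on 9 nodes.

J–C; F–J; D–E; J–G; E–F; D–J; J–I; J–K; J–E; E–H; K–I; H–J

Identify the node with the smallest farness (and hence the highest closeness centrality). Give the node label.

J

Farness (sum of distances to all others) for each node — C:15, D:14, E:12, F:14, G:15, H:14, I:14, J:8, K:14.
The smallest farness is 8, for J, so J has the highest closeness.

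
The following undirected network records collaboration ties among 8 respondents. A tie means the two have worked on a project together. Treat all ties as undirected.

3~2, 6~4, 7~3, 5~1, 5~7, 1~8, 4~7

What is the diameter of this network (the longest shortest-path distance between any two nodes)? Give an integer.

Eccentricity of each node (its greatest distance to any other): 1:4, 2:5, 3:4, 4:4, 5:3, 6:5, 7:3, 8:5.
The maximum eccentricity is 5, realized for instance by the pair 6–8 via 6 – 4 – 7 – 5 – 1 – 8. So the diameter is 5.

5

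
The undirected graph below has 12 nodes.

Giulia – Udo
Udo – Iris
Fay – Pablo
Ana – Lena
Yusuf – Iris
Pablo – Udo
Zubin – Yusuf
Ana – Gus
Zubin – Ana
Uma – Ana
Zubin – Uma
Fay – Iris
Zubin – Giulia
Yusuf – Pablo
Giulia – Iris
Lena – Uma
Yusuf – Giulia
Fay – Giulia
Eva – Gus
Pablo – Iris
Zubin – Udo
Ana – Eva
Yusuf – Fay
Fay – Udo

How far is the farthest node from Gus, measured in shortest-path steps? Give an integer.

4

Distances from Gus: Ana:1, Eva:1, Fay:4, Giulia:3, Iris:4, Lena:2, Pablo:4, Udo:3, Uma:2, Yusuf:3, Zubin:2.
The largest is 4 (to Iris, Pablo, and Fay), so the eccentricity of Gus is 4.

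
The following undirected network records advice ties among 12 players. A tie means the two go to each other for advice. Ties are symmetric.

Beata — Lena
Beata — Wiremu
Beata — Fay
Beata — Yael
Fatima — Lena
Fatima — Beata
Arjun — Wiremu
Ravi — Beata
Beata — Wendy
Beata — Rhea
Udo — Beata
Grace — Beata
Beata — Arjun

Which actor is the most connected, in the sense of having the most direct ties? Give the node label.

Beata

Degrees — Arjun:2, Beata:11, Fatima:2, Fay:1, Grace:1, Lena:2, Ravi:1, Rhea:1, Udo:1, Wendy:1, Wiremu:2, Yael:1.
The maximum is 11, attained only by Beata.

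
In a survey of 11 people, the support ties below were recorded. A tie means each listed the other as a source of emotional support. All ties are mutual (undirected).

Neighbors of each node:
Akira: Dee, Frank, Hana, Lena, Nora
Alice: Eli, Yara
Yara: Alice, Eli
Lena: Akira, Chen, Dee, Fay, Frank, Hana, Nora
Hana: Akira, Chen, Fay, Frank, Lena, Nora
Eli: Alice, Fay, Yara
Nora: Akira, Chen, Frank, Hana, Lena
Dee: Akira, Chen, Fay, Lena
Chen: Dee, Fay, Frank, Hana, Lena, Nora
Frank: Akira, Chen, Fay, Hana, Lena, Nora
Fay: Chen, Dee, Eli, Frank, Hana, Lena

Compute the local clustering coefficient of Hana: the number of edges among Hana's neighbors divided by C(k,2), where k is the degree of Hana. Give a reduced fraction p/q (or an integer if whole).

4/5

Hana's neighbors: Akira, Chen, Fay, Frank, Lena, and Nora (k = 6).
Possible neighbor pairs: C(6,2) = 15. Edges among them: Akira–Frank, Akira–Lena, Akira–Nora, Chen–Fay, Chen–Frank, Chen–Lena, Chen–Nora, Fay–Frank, Fay–Lena, Frank–Lena, Frank–Nora, Lena–Nora → e = 12.
Clustering(Hana) = 12/15 = 4/5.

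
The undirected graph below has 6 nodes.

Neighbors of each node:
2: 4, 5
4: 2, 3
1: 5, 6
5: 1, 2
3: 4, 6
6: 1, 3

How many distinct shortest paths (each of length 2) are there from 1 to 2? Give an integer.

The shortest distance is 2, and the only length-2 path is 1–5–2. So there is exactly 1 shortest path.

1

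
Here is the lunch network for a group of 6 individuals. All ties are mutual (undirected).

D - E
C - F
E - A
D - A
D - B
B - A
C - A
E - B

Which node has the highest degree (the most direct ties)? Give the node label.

Degrees — A:4, B:3, C:2, D:3, E:3, F:1.
The maximum is 4, attained only by A.

A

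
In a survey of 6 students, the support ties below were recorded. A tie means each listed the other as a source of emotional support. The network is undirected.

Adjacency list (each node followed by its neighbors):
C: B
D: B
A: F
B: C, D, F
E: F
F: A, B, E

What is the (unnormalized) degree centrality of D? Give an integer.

1

D is directly tied to B. That is 1 neighbor, so the degree of D is 1.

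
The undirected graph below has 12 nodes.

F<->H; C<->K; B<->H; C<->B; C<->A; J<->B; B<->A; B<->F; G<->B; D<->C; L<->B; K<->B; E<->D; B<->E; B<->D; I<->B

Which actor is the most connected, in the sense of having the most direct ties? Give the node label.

B

Degrees — A:2, B:11, C:4, D:3, E:2, F:2, G:1, H:2, I:1, J:1, K:2, L:1.
The maximum is 11, attained only by B.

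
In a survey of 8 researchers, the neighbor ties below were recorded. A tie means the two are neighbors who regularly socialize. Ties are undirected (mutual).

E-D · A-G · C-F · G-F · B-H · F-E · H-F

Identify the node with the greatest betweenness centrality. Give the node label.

F

Unnormalized betweenness of each node: A:0, B:0, C:0, D:0, E:6, F:18, G:6, H:6.
F has the largest value, 18, making it the main broker — the node through which the most shortest paths run.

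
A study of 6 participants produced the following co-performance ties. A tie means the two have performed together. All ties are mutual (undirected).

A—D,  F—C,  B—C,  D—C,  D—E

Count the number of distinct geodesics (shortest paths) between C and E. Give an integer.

1

The shortest distance is 2, and the only length-2 path is C–D–E. So there is exactly 1 shortest path.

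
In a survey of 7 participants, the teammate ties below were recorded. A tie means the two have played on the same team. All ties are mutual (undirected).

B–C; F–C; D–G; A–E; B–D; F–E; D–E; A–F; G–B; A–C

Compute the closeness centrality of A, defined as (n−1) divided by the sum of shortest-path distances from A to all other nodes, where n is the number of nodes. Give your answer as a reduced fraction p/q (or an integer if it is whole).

Distances from A: B:2, C:1, D:2, E:1, F:1, G:3. Sum = 10.
n = 7, so closeness = 6/10 = 3/5.

3/5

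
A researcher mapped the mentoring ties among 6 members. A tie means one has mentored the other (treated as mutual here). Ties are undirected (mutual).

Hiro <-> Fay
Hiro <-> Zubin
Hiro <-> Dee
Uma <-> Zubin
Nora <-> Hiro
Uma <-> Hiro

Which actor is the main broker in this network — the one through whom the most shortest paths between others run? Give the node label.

Unnormalized betweenness of each node: Dee:0, Fay:0, Hiro:9, Nora:0, Uma:0, Zubin:0.
Hiro has the largest value, 9, making it the main broker — the node through which the most shortest paths run.

Hiro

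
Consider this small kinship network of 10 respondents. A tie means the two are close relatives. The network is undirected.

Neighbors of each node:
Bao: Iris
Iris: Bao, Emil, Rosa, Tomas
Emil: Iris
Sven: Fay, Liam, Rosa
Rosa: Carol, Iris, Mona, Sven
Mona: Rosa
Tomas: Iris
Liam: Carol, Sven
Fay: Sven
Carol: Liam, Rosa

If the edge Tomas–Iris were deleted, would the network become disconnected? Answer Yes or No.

Without the Tomas–Iris edge there is no alternate route between Tomas and Iris, so the network disconnects. It is a bridge.

Yes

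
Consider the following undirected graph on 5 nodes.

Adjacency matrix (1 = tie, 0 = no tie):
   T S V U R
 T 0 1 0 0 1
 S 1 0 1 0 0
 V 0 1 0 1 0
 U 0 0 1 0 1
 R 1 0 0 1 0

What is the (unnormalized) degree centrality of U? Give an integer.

2

U is directly tied to R and V. That is 2 neighbors, so the degree of U is 2.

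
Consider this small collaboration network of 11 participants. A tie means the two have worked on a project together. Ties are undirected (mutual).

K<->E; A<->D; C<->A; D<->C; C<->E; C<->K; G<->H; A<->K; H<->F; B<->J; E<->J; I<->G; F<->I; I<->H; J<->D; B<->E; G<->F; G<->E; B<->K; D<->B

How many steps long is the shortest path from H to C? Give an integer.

One shortest route is H – G – E – C, which uses 3 edges, and at distance 2 from H we only reach {E}, which does not include C. So d(H,C) = 3.

3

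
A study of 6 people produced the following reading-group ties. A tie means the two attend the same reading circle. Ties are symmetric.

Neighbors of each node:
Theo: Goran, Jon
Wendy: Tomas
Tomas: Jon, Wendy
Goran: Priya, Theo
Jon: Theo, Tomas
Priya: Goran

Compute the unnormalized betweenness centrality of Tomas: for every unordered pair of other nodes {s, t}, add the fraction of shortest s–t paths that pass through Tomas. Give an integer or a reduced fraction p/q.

Pairs whose geodesics pass through Tomas — Priya–Wendy: 1; Theo–Wendy: 1; Goran–Wendy: 1; Wendy–Jon: 1.
All other pairs contribute 0.
Summing the contributions gives betweenness(Tomas) = 4.

4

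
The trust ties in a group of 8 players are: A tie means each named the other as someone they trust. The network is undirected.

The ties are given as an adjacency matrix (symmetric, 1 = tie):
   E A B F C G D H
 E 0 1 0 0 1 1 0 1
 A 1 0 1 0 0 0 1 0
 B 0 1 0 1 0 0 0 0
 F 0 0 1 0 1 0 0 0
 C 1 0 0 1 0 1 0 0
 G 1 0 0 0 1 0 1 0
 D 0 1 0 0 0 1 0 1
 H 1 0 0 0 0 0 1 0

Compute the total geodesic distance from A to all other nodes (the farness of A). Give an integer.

Distances from A: B:1, C:2, D:1, E:1, F:2, G:2, H:2.
Sum = 1 + 2 + 1 + 1 + 2 + 2 + 2 = 11.

11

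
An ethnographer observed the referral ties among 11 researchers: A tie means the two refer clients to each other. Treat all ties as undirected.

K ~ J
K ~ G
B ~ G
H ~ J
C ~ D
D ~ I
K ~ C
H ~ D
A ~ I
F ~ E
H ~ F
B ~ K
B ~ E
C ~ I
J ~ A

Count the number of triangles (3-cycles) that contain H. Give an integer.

0

H's neighbors are D, F, and J, but none of them are tied to each other, so no triangle contains H.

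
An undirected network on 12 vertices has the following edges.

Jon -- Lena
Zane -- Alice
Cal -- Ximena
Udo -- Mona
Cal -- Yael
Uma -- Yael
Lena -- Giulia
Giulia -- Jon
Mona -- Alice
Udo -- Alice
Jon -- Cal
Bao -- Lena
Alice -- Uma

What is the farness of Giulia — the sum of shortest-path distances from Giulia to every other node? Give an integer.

39

Distances from Giulia: Alice:5, Bao:2, Cal:2, Jon:1, Lena:1, Mona:6, Udo:6, Uma:4, Ximena:3, Yael:3, Zane:6.
Sum = 5 + 2 + 2 + 1 + 1 + 6 + 6 + 4 + 3 + 3 + 6 = 39.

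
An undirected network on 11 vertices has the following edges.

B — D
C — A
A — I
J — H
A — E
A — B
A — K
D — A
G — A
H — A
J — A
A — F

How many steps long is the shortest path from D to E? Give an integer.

One shortest route is D – A – E, which uses 2 edges, and D and E are not directly tied, so nothing shorter exists. So d(D,E) = 2.

2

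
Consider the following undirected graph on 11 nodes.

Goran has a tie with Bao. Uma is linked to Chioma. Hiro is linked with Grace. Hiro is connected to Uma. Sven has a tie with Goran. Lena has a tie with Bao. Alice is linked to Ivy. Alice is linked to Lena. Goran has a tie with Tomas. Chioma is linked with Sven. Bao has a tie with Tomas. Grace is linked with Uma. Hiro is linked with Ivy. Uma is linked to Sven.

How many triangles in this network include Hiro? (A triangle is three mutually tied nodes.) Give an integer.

Hiro's neighbors: Grace, Ivy, and Uma.
Neighbor pairs that are themselves tied: Hiro–Grace–Uma. Each forms one triangle with Hiro, for 1 in total.

1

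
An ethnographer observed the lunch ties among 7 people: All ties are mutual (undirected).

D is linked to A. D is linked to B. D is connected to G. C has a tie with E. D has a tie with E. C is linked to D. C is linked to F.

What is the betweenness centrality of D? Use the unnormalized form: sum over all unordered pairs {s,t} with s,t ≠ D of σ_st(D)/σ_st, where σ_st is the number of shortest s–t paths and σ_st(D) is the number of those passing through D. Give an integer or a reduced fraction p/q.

12

Pairs whose geodesics pass through D — A–B: 1; A–F: 1; A–E: 1; A–C: 1; A–G: 1; B–F: 1; B–E: 1; B–C: 1; B–G: 1; F–G: 1; E–G: 1; C–G: 1.
All other pairs contribute 0.
Summing the contributions gives betweenness(D) = 12.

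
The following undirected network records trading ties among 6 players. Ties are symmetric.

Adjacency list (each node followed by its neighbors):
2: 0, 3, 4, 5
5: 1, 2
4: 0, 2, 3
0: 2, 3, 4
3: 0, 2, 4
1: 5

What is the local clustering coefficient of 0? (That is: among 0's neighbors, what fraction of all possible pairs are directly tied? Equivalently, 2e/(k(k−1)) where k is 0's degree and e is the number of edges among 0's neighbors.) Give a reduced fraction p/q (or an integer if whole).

0's neighbors: 2, 3, and 4 (k = 3).
Possible neighbor pairs: C(3,2) = 3. Edges among them: 2–3, 2–4, 3–4 → e = 3.
Clustering(0) = 3/3 = 1.

1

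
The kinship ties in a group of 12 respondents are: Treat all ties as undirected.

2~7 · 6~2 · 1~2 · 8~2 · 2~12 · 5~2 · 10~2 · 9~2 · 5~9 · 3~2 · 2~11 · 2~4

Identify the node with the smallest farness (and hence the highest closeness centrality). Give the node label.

Farness (sum of distances to all others) for each node — 1:21, 2:11, 3:21, 4:21, 5:20, 6:21, 7:21, 8:21, 9:20, 10:21, 11:21, 12:21.
The smallest farness is 11, for 2, so 2 has the highest closeness.

2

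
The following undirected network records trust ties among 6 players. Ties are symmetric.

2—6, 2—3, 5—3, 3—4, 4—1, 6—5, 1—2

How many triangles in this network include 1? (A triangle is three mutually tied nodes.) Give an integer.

1's neighbors are 2 and 4, but none of them are tied to each other, so no triangle contains 1.

0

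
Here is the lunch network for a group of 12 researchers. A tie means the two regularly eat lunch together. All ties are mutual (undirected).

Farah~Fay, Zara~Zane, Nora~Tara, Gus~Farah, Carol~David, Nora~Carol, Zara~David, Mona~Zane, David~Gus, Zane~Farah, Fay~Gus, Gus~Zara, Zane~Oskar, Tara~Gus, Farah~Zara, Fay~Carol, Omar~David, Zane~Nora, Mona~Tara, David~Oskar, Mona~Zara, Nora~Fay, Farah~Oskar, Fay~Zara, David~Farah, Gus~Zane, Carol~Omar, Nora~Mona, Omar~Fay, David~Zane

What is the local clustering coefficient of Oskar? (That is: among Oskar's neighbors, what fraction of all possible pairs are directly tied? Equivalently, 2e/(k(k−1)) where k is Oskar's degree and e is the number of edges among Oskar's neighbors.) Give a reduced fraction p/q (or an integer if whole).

1

Oskar's neighbors: David, Farah, and Zane (k = 3).
Possible neighbor pairs: C(3,2) = 3. Edges among them: David–Farah, David–Zane, Farah–Zane → e = 3.
Clustering(Oskar) = 3/3 = 1.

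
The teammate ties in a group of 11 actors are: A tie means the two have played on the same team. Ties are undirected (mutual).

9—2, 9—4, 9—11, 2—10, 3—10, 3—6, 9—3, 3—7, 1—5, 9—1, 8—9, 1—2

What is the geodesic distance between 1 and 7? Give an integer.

3

One shortest route is 1 – 9 – 3 – 7, which uses 3 edges, and at distance 2 from 1 we only reach {3, 4, 8, 10, 11}, which does not include 7. So d(1,7) = 3.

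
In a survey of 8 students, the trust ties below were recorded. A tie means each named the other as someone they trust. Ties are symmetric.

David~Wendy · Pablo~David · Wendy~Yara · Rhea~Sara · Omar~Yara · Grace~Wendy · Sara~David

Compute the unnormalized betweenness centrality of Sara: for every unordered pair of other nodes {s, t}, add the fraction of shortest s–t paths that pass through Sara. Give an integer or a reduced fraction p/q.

6

Pairs whose geodesics pass through Sara — Pablo–Rhea: 1; Wendy–Rhea: 1; Yara–Rhea: 1; Rhea–Omar: 1; Rhea–David: 1; Rhea–Grace: 1.
All other pairs contribute 0.
Summing the contributions gives betweenness(Sara) = 6.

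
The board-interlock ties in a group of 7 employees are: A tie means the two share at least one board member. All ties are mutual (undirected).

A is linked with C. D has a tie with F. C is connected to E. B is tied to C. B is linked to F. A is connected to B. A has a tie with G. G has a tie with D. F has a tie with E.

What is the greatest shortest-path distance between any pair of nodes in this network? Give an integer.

Eccentricity of each node (its greatest distance to any other): A:2, B:2, C:3, D:3, E:3, F:2, G:3.
The maximum eccentricity is 3, realized for instance by the pair G–E via G – D – F – E. So the diameter is 3.

3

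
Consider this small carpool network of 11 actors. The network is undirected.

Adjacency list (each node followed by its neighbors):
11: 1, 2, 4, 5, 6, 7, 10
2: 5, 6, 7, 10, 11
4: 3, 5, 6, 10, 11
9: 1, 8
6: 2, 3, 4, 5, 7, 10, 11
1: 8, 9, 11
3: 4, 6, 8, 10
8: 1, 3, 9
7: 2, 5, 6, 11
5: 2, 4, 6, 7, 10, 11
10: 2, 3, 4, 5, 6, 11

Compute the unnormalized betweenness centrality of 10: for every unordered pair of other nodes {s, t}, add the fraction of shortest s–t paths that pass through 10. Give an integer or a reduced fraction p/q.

Pairs whose geodesics pass through 10 — 4–2: 1/4; 3–2: 1/2; 3–11: 1/3; 3–5: 1/3; 2–8: 1/3; 5–8: 1/4.
All other pairs contribute 0.
Summing the contributions gives betweenness(10) = 2.

2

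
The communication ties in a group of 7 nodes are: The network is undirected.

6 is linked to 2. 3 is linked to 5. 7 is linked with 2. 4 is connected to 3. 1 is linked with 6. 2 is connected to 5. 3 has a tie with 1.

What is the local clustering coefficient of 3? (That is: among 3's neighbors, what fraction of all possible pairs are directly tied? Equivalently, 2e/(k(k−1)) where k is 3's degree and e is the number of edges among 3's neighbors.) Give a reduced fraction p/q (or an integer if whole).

0

3's neighbors: 1, 4, and 5 (k = 3).
Possible neighbor pairs: C(3,2) = 3. Edges among them: none → e = 0.
Clustering(3) = 0/3 = 0.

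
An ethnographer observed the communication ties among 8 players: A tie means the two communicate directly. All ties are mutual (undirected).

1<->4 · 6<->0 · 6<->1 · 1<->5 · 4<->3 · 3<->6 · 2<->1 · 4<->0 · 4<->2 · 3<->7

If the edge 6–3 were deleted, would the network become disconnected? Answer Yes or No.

No

Even without that edge, 6 still reaches 3 via 6 – 1 – 4 – 3, so the network stays connected. Not a bridge.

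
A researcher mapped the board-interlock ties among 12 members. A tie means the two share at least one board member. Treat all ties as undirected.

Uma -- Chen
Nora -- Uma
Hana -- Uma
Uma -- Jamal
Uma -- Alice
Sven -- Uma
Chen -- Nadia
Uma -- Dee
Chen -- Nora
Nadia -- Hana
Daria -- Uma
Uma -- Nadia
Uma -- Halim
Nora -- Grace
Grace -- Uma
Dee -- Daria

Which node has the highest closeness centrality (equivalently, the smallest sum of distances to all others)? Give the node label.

Farness (sum of distances to all others) for each node — Alice:21, Chen:19, Daria:20, Dee:20, Grace:20, Halim:21, Hana:20, Jamal:21, Nadia:19, Nora:19, Sven:21, Uma:11.
The smallest farness is 11, for Uma, so Uma has the highest closeness.

Uma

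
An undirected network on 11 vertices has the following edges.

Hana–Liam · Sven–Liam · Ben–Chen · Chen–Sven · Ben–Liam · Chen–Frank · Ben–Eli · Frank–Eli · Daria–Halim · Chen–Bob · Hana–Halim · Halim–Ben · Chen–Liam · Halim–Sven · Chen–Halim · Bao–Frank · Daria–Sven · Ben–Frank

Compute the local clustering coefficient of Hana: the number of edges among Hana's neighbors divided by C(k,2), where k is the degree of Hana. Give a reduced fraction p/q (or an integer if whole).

0

Hana's neighbors: Halim and Liam (k = 2).
Possible neighbor pairs: C(2,2) = 1. Edges among them: none → e = 0.
Clustering(Hana) = 0/1.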